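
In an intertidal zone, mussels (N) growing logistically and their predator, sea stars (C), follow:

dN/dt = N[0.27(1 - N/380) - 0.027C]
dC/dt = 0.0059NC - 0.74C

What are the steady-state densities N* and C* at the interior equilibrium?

N* ≈ 125, C* ≈ 6.7

From dC/dt = 0 with C > 0: 0.0059N* = 0.74, so N* = 125.
Substitute into dN/dt = 0: 0.27(1 - 125/380) = 0.027C*.
The bracket is 0.67, giving C* = 0.181/0.027 = 6.7.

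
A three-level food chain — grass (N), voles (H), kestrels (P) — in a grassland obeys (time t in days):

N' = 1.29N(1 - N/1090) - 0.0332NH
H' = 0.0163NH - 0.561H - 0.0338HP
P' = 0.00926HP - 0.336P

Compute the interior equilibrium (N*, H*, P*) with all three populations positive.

From dP/dt = 0: 0.00926H* = 0.336, so H* = 36.3.
From dN/dt = 0: 1.29(1 - N*/1090) = 0.0332·36.3, giving N* = 1090·(1 - 0.934) = 72.1.
From dH/dt = 0: 0.0163·72.1 - 0.561 = 0.0338P*, so P* = 0.614/0.0338 = 18.2.

N* ≈ 72.1, H* ≈ 36.3, P* ≈ 18.2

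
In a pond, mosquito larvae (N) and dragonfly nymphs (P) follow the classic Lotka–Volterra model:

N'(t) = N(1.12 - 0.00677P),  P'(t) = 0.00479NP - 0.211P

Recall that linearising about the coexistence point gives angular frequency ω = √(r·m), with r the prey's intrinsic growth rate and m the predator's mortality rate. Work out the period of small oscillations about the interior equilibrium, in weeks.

Here r = 1.12 and m = 0.211, so r·m = 0.236.
ω = √0.236 = 0.486 per week, hence T = 2π/ω ≈ 12.9 weeks.

T ≈ 12.9 weeks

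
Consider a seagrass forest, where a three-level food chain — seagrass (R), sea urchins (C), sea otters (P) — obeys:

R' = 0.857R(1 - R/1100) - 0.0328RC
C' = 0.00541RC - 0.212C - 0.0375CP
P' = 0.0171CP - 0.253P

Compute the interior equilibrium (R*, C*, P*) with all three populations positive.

From dP/dt = 0: 0.0171C* = 0.253, so C* = 14.8.
From dR/dt = 0: 0.857(1 - R*/1100) = 0.0328·14.8, giving R* = 1100·(1 - 0.566) = 477.
From dC/dt = 0: 0.00541·477 - 0.212 = 0.0375P*, so P* = 2.37/0.0375 = 63.2.

R* ≈ 477, C* ≈ 14.8, P* ≈ 63.2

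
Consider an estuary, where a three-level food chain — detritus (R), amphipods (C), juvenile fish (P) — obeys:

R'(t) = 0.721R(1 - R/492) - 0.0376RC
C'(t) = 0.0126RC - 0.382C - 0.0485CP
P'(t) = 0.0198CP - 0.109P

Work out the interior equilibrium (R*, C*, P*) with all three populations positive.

From dP/dt = 0: 0.0198C* = 0.109, so C* = 5.51.
From dR/dt = 0: 0.721(1 - R*/492) = 0.0376·5.51, giving R* = 492·(1 - 0.287) = 351.
From dC/dt = 0: 0.0126·351 - 0.382 = 0.0485P*, so P* = 4.04/0.0485 = 83.2.

R* ≈ 351, C* ≈ 5.51, P* ≈ 83.2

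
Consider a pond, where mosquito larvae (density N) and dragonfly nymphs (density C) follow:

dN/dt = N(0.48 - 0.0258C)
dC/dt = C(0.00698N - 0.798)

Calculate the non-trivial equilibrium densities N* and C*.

N* ≈ 114, C* ≈ 18.6

Set dC/dt = 0 with C > 0: 0.00698N - 0.798 = 0, so N* = 0.798/0.00698 = 114.
Set dN/dt = 0 with N > 0: 0.48 - 0.0258C = 0, so C* = 0.48/0.0258 = 18.6.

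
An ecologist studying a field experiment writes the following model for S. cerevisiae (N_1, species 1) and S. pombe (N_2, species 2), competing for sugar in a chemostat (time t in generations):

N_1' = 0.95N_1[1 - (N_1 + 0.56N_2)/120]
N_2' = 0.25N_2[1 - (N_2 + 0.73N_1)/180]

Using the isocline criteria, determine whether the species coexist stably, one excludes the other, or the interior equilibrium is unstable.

stable coexistence

Compare the nullcline intercepts: K1/α12 = 120/0.56 = 214 > K2 = 180; K2/α21 = 180/0.73 = 247 > K1 = 120.
Since both inequalities hold, each species can invade when rare, so the interior equilibrium is stable.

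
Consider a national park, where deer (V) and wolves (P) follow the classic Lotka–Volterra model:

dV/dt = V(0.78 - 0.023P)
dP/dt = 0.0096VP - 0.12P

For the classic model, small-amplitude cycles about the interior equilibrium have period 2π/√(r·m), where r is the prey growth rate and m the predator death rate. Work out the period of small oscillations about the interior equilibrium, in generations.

T ≈ 20.5 generations

Here r = 0.78 and m = 0.12, so r·m = 0.0936.
ω = √0.0936 = 0.306 per generation, hence T = 2π/ω ≈ 20.5 generations.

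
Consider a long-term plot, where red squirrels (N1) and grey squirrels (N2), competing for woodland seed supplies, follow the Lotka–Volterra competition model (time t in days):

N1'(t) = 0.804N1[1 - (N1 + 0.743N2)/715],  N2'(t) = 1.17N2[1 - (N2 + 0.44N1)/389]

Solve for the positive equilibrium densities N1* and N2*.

N1* ≈ 633, N2* ≈ 111

Setting both brackets to zero gives the nullclines N1 + 0.743N2 = 715 and 0.44N1 + N2 = 389.
Substituting N2 = 389 - 0.44N1 into the first: N1(1 - 0.743·0.44) = 715 - 0.743·389.
So N1* = 426/0.673 = 633, and then N2* = 389 - 0.44·633 = 111.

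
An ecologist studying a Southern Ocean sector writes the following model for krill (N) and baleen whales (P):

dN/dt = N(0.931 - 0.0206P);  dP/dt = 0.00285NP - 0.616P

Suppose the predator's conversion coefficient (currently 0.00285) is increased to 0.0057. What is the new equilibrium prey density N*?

At the interior fixed point, setting dP/dt = 0 with P > 0 fixes N* = (predator death rate)/(NP coefficient) — independent of the other coefficients.
With the change, N* = 0.616/0.0057 = 108; it falls from 216.

N* ≈ 108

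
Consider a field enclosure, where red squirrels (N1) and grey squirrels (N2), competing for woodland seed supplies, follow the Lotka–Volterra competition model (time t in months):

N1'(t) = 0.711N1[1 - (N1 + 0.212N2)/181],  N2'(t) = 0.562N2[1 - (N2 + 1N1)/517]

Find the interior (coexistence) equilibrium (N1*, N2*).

N1* ≈ 90.6, N2* ≈ 426

Setting both brackets to zero gives the nullclines N1 + 0.212N2 = 181 and 1N1 + N2 = 517.
Substituting N2 = 517 - 1N1 into the first: N1(1 - 0.212·1) = 181 - 0.212·517.
So N1* = 71.4/0.788 = 90.6, and then N2* = 517 - 1·90.6 = 426.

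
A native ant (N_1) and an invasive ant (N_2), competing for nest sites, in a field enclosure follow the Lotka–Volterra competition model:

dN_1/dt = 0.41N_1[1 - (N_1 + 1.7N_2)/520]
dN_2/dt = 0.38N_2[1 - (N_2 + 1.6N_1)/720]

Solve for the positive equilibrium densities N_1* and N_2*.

N_1* ≈ 409, N_2* ≈ 65.1

Setting both brackets to zero gives the nullclines N_1 + 1.7N_2 = 520 and 1.6N_1 + N_2 = 720.
Substituting N_2 = 720 - 1.6N_1 into the first: N_1(1 - 1.7·1.6) = 520 - 1.7·720.
So N_1* = -704/-1.72 = 409, and then N_2* = 720 - 1.6·409 = 65.1.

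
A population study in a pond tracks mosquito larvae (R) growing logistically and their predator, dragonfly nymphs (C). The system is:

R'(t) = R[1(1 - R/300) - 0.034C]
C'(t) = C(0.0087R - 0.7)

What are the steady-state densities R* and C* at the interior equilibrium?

From dC/dt = 0 with C > 0: 0.0087R* = 0.7, so R* = 80.5.
Substitute into dR/dt = 0: 1(1 - 80.5/300) = 0.034C*.
The bracket is 0.732, giving C* = 0.732/0.034 = 21.5.

R* ≈ 80.5, C* ≈ 21.5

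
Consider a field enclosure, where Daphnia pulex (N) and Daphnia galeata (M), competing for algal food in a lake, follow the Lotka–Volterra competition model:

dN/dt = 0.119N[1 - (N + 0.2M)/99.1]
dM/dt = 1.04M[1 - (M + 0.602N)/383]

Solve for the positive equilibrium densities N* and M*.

N* ≈ 25.6, M* ≈ 368

Setting both brackets to zero gives the nullclines N + 0.2M = 99.1 and 0.602N + M = 383.
Substituting M = 383 - 0.602N into the first: N(1 - 0.2·0.602) = 99.1 - 0.2·383.
So N* = 22.5/0.88 = 25.6, and then M* = 383 - 0.602·25.6 = 368.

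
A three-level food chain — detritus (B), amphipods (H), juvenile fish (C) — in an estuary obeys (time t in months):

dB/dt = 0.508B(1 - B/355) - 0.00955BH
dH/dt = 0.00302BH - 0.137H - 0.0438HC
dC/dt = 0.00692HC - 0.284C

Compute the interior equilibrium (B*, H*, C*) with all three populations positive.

B* ≈ 81.1, H* ≈ 41, C* ≈ 2.46

From dC/dt = 0: 0.00692H* = 0.284, so H* = 41.
From dB/dt = 0: 0.508(1 - B*/355) = 0.00955·41, giving B* = 355·(1 - 0.772) = 81.1.
From dH/dt = 0: 0.00302·81.1 - 0.137 = 0.0438C*, so C* = 0.108/0.0438 = 2.46.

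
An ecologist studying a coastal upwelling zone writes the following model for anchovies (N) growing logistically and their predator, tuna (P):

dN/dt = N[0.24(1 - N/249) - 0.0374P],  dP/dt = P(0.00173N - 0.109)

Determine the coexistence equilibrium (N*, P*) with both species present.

N* ≈ 63, P* ≈ 4.79

From dP/dt = 0 with P > 0: 0.00173N* = 0.109, so N* = 63.
Substitute into dN/dt = 0: 0.24(1 - 63/249) = 0.0374P*.
The bracket is 0.747, giving P* = 0.179/0.0374 = 4.79.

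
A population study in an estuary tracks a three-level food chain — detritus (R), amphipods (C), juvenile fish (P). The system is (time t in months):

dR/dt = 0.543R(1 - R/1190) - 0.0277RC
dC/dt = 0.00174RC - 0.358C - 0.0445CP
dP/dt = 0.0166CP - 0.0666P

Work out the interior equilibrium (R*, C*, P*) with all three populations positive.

From dP/dt = 0: 0.0166C* = 0.0666, so C* = 4.01.
From dR/dt = 0: 0.543(1 - R*/1190) = 0.0277·4.01, giving R* = 1190·(1 - 0.205) = 946.
From dC/dt = 0: 0.00174·946 - 0.358 = 0.0445P*, so P* = 1.29/0.0445 = 29.

R* ≈ 946, C* ≈ 4.01, P* ≈ 29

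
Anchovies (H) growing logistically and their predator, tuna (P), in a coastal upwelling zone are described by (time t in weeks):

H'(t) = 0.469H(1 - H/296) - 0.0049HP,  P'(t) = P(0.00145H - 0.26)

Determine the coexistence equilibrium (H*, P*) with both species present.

H* ≈ 179, P* ≈ 37.7

From dP/dt = 0 with P > 0: 0.00145H* = 0.26, so H* = 179.
Substitute into dH/dt = 0: 0.469(1 - 179/296) = 0.0049P*.
The bracket is 0.394, giving P* = 0.185/0.0049 = 37.7.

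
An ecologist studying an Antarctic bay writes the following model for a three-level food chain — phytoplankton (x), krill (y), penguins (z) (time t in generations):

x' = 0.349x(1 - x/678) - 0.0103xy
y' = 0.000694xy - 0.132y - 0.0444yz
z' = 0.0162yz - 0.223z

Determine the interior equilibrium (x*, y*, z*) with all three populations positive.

From dz/dt = 0: 0.0162y* = 0.223, so y* = 13.8.
From dx/dt = 0: 0.349(1 - x*/678) = 0.0103·13.8, giving x* = 678·(1 - 0.406) = 403.
From dy/dt = 0: 0.000694·403 - 0.132 = 0.0444z*, so z* = 0.147/0.0444 = 3.32.

x* ≈ 403, y* ≈ 13.8, z* ≈ 3.32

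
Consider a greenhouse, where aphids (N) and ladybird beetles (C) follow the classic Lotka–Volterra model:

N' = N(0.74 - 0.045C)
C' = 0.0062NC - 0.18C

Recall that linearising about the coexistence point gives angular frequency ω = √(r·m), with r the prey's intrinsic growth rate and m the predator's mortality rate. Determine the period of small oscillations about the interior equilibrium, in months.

T ≈ 17.2 months

Here r = 0.74 and m = 0.18, so r·m = 0.133.
ω = √0.133 = 0.365 per month, hence T = 2π/ω ≈ 17.2 months.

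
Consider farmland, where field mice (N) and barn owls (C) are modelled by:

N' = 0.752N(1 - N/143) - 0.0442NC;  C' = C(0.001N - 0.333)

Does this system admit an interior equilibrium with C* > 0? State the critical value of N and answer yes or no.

Threshold N = 333; K < 333, so no, the predator goes extinct.

The predator equation gives dC/dt > 0 only when N > 0.333/0.001 = 333.
Without the predator, N → K = 143. Since 143 < 333, the predator cannot invade.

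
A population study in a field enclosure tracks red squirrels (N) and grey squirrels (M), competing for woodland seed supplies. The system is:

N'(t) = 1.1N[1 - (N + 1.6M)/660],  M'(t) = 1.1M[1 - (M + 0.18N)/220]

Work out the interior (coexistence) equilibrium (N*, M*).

N* ≈ 433, M* ≈ 142

Setting both brackets to zero gives the nullclines N + 1.6M = 660 and 0.18N + M = 220.
Substituting M = 220 - 0.18N into the first: N(1 - 1.6·0.18) = 660 - 1.6·220.
So N* = 308/0.712 = 433, and then M* = 220 - 0.18·433 = 142.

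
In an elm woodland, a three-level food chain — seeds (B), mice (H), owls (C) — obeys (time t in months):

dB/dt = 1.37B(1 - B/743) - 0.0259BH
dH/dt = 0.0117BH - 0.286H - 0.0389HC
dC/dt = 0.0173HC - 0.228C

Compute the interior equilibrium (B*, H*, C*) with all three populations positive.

B* ≈ 558, H* ≈ 13.2, C* ≈ 160

From dC/dt = 0: 0.0173H* = 0.228, so H* = 13.2.
From dB/dt = 0: 1.37(1 - B*/743) = 0.0259·13.2, giving B* = 743·(1 - 0.249) = 558.
From dH/dt = 0: 0.0117·558 - 0.286 = 0.0389C*, so C* = 6.24/0.0389 = 160.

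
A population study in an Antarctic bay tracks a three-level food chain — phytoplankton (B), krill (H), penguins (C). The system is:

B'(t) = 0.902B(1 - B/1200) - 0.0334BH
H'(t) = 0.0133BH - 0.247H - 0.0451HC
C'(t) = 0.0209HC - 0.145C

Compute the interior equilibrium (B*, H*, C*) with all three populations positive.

B* ≈ 892, H* ≈ 6.94, C* ≈ 257

From dC/dt = 0: 0.0209H* = 0.145, so H* = 6.94.
From dB/dt = 0: 0.902(1 - B*/1200) = 0.0334·6.94, giving B* = 1200·(1 - 0.257) = 892.
From dH/dt = 0: 0.0133·892 - 0.247 = 0.0451C*, so C* = 11.6/0.0451 = 257.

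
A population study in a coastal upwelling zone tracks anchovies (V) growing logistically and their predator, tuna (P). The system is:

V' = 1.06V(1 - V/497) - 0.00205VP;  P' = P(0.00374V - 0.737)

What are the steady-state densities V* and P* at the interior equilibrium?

V* ≈ 197, P* ≈ 312

From dP/dt = 0 with P > 0: 0.00374V* = 0.737, so V* = 197.
Substitute into dV/dt = 0: 1.06(1 - 197/497) = 0.00205P*.
The bracket is 0.604, giving P* = 0.64/0.00205 = 312.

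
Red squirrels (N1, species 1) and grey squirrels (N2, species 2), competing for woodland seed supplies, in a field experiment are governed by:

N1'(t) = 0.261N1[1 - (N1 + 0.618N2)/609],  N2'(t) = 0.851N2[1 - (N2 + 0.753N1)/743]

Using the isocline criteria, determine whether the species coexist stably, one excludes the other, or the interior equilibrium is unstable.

stable coexistence

Compare the nullcline intercepts: K1/α12 = 609/0.618 = 985 > K2 = 743; K2/α21 = 743/0.753 = 987 > K1 = 609.
Since both inequalities hold, each species can invade when rare, so the interior equilibrium is stable.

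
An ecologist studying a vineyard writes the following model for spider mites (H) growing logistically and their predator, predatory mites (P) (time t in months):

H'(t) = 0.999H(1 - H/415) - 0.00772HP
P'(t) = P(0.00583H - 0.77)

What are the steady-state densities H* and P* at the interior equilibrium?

H* ≈ 132, P* ≈ 88.2

From dP/dt = 0 with P > 0: 0.00583H* = 0.77, so H* = 132.
Substitute into dH/dt = 0: 0.999(1 - 132/415) = 0.00772P*.
The bracket is 0.682, giving P* = 0.681/0.00772 = 88.2.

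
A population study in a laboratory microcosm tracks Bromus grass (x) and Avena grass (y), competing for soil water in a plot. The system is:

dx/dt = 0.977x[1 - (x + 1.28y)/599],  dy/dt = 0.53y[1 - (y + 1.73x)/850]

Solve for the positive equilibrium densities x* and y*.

Setting both brackets to zero gives the nullclines x + 1.28y = 599 and 1.73x + y = 850.
Substituting y = 850 - 1.73x into the first: x(1 - 1.28·1.73) = 599 - 1.28·850.
So x* = -489/-1.21 = 403, and then y* = 850 - 1.73·403 = 153.

x* ≈ 403, y* ≈ 153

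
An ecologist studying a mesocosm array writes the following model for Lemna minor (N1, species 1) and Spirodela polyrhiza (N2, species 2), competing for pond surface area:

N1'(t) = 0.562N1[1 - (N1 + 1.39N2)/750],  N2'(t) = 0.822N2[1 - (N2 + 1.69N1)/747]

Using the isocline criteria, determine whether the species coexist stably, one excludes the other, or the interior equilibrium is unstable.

Compare the nullcline intercepts: K1/α12 = 750/1.39 = 540 < K2 = 747; K2/α21 = 747/1.69 = 442 < K1 = 750.
Since both are reversed, neither can invade when rare; the interior point is a saddle.

unstable coexistence (outcome depends on initial conditions)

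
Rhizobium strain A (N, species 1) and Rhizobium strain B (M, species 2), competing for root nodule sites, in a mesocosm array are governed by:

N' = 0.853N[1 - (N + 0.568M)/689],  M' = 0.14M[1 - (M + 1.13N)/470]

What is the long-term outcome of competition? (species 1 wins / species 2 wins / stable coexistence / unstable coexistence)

Compare the nullcline intercepts: K1/α12 = 689/0.568 = 1210 > K2 = 470; K2/α21 = 470/1.13 = 416 < K1 = 689.
Since the inequalities point opposite ways, species 1 can invade but species 2 cannot.

species 1 excludes species 2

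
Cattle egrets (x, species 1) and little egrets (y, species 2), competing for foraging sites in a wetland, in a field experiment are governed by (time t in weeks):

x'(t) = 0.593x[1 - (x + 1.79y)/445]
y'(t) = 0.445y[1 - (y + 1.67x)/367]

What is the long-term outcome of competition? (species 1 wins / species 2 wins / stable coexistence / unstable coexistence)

Compare the nullcline intercepts: K1/α12 = 445/1.79 = 249 < K2 = 367; K2/α21 = 367/1.67 = 220 < K1 = 445.
Since both are reversed, neither can invade when rare; the interior point is a saddle.

unstable coexistence (outcome depends on initial conditions)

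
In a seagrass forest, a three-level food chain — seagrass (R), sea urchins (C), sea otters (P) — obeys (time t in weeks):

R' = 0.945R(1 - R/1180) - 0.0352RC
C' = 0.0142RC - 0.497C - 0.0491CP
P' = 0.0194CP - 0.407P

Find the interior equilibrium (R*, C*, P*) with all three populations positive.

From dP/dt = 0: 0.0194C* = 0.407, so C* = 21.
From dR/dt = 0: 0.945(1 - R*/1180) = 0.0352·21, giving R* = 1180·(1 - 0.781) = 258.
From dC/dt = 0: 0.0142·258 - 0.497 = 0.0491P*, so P* = 3.16/0.0491 = 64.5.

R* ≈ 258, C* ≈ 21, P* ≈ 64.5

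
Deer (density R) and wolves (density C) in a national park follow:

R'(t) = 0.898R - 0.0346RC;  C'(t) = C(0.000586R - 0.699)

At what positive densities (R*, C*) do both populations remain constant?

Set dC/dt = 0 with C > 0: 0.000586R - 0.699 = 0, so R* = 0.699/0.000586 = 1190.
Set dR/dt = 0 with R > 0: 0.898 - 0.0346C = 0, so C* = 0.898/0.0346 = 26.

R* ≈ 1190, C* ≈ 26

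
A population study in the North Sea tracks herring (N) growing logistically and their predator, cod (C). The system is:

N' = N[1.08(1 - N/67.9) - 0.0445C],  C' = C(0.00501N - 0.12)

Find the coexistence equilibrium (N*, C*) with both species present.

From dC/dt = 0 with C > 0: 0.00501N* = 0.12, so N* = 24.
Substitute into dN/dt = 0: 1.08(1 - 24/67.9) = 0.0445C*.
The bracket is 0.647, giving C* = 0.699/0.0445 = 15.7.

N* ≈ 24, C* ≈ 15.7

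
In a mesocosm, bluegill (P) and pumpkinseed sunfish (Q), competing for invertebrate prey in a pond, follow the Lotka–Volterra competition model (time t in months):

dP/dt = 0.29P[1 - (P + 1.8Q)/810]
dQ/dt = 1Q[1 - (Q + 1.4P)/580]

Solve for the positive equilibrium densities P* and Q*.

Setting both brackets to zero gives the nullclines P + 1.8Q = 810 and 1.4P + Q = 580.
Substituting Q = 580 - 1.4P into the first: P(1 - 1.8·1.4) = 810 - 1.8·580.
So P* = -234/-1.52 = 154, and then Q* = 580 - 1.4·154 = 364.

P* ≈ 154, Q* ≈ 364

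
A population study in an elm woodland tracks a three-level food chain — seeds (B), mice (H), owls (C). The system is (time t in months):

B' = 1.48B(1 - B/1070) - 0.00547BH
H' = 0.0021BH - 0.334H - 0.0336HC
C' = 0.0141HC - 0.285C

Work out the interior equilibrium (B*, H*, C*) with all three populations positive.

B* ≈ 990, H* ≈ 20.2, C* ≈ 51.9

From dC/dt = 0: 0.0141H* = 0.285, so H* = 20.2.
From dB/dt = 0: 1.48(1 - B*/1070) = 0.00547·20.2, giving B* = 1070·(1 - 0.0747) = 990.
From dH/dt = 0: 0.0021·990 - 0.334 = 0.0336C*, so C* = 1.75/0.0336 = 51.9.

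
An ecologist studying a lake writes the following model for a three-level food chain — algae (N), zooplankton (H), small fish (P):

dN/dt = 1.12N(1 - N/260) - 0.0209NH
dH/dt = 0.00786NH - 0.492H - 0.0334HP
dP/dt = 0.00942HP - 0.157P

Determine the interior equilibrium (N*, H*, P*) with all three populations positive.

N* ≈ 179, H* ≈ 16.7, P* ≈ 27.4

From dP/dt = 0: 0.00942H* = 0.157, so H* = 16.7.
From dN/dt = 0: 1.12(1 - N*/260) = 0.0209·16.7, giving N* = 260·(1 - 0.311) = 179.
From dH/dt = 0: 0.00786·179 - 0.492 = 0.0334P*, so P* = 0.916/0.0334 = 27.4.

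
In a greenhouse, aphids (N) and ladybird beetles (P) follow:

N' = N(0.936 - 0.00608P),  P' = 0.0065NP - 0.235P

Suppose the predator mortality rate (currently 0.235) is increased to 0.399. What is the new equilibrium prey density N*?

N* ≈ 61.4

At the interior fixed point, setting dP/dt = 0 with P > 0 fixes N* = (predator death rate)/(NP coefficient) — independent of the other coefficients.
With the change, N* = 0.399/0.0065 = 61.4; it rises from 36.2.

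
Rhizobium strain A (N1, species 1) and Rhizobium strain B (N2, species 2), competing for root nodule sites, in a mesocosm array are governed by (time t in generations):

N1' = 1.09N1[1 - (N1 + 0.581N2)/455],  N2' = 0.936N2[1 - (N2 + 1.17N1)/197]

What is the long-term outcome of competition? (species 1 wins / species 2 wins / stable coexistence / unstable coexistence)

Compare the nullcline intercepts: K1/α12 = 455/0.581 = 783 > K2 = 197; K2/α21 = 197/1.17 = 168 < K1 = 455.
Since the inequalities point opposite ways, species 1 can invade but species 2 cannot.

species 1 excludes species 2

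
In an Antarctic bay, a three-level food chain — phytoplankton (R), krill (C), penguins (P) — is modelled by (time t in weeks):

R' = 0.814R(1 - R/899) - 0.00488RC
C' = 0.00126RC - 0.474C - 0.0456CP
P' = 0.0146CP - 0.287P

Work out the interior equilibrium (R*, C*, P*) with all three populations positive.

R* ≈ 793, C* ≈ 19.7, P* ≈ 11.5

From dP/dt = 0: 0.0146C* = 0.287, so C* = 19.7.
From dR/dt = 0: 0.814(1 - R*/899) = 0.00488·19.7, giving R* = 899·(1 - 0.118) = 793.
From dC/dt = 0: 0.00126·793 - 0.474 = 0.0456P*, so P* = 0.525/0.0456 = 11.5.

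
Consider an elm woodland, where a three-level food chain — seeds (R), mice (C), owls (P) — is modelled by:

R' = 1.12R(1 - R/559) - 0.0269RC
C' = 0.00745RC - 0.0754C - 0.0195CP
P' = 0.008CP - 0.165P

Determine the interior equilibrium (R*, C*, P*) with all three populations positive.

From dP/dt = 0: 0.008C* = 0.165, so C* = 20.6.
From dR/dt = 0: 1.12(1 - R*/559) = 0.0269·20.6, giving R* = 559·(1 - 0.495) = 282.
From dC/dt = 0: 0.00745·282 - 0.0754 = 0.0195P*, so P* = 2.03/0.0195 = 104.

R* ≈ 282, C* ≈ 20.6, P* ≈ 104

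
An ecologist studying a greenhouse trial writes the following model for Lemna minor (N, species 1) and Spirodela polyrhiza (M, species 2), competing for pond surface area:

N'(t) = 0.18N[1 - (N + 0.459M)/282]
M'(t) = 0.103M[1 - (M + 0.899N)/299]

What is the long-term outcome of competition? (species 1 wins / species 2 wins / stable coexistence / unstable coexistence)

stable coexistence

Compare the nullcline intercepts: K1/α12 = 282/0.459 = 614 > K2 = 299; K2/α21 = 299/0.899 = 333 > K1 = 282.
Since both inequalities hold, each species can invade when rare, so the interior equilibrium is stable.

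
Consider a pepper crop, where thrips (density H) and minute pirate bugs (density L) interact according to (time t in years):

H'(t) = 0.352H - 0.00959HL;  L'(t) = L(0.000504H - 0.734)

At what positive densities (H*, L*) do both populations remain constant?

Set dL/dt = 0 with L > 0: 0.000504H - 0.734 = 0, so H* = 0.734/0.000504 = 1460.
Set dH/dt = 0 with H > 0: 0.352 - 0.00959L = 0, so L* = 0.352/0.00959 = 36.7.

H* ≈ 1460, L* ≈ 36.7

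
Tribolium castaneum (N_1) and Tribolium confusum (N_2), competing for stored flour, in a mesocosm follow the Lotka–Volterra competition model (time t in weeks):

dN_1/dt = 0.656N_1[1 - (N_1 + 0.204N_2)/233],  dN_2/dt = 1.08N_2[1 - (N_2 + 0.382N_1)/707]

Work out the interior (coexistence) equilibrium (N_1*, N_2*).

N_1* ≈ 96.3, N_2* ≈ 670

Setting both brackets to zero gives the nullclines N_1 + 0.204N_2 = 233 and 0.382N_1 + N_2 = 707.
Substituting N_2 = 707 - 0.382N_1 into the first: N_1(1 - 0.204·0.382) = 233 - 0.204·707.
So N_1* = 88.8/0.922 = 96.3, and then N_2* = 707 - 0.382·96.3 = 670.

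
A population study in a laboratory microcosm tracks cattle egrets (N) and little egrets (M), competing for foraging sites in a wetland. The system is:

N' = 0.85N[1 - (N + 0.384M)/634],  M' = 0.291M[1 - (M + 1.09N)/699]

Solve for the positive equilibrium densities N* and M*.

N* ≈ 629, M* ≈ 13.7

Setting both brackets to zero gives the nullclines N + 0.384M = 634 and 1.09N + M = 699.
Substituting M = 699 - 1.09N into the first: N(1 - 0.384·1.09) = 634 - 0.384·699.
So N* = 366/0.581 = 629, and then M* = 699 - 1.09·629 = 13.7.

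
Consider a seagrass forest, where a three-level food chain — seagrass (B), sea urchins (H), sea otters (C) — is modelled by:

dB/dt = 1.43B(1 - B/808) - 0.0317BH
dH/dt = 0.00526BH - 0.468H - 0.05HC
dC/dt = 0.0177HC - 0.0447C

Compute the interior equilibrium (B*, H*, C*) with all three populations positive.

From dC/dt = 0: 0.0177H* = 0.0447, so H* = 2.53.
From dB/dt = 0: 1.43(1 - B*/808) = 0.0317·2.53, giving B* = 808·(1 - 0.056) = 763.
From dH/dt = 0: 0.00526·763 - 0.468 = 0.05C*, so C* = 3.54/0.05 = 70.9.

B* ≈ 763, H* ≈ 2.53, C* ≈ 70.9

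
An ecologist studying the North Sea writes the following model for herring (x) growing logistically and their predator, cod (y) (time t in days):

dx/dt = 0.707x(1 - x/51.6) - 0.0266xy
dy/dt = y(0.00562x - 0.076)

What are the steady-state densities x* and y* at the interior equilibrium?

x* ≈ 13.5, y* ≈ 19.6

From dy/dt = 0 with y > 0: 0.00562x* = 0.076, so x* = 13.5.
Substitute into dx/dt = 0: 0.707(1 - 13.5/51.6) = 0.0266y*.
The bracket is 0.738, giving y* = 0.522/0.0266 = 19.6.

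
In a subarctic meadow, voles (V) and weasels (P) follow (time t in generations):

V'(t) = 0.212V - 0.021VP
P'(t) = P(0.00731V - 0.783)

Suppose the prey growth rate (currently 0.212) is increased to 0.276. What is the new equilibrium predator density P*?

P* ≈ 13.1

At the interior fixed point, setting dV/dt = 0 with V > 0 fixes P* = (prey growth rate)/(VP coefficient) — independent of the other coefficients.
With the change, P* = 0.276/0.021 = 13.1; it rises from 10.1.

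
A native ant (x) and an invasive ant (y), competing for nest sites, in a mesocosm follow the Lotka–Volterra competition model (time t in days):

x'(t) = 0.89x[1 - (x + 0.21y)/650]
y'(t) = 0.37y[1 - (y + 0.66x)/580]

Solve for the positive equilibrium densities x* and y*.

x* ≈ 613, y* ≈ 175

Setting both brackets to zero gives the nullclines x + 0.21y = 650 and 0.66x + y = 580.
Substituting y = 580 - 0.66x into the first: x(1 - 0.21·0.66) = 650 - 0.21·580.
So x* = 528/0.861 = 613, and then y* = 580 - 0.66·613 = 175.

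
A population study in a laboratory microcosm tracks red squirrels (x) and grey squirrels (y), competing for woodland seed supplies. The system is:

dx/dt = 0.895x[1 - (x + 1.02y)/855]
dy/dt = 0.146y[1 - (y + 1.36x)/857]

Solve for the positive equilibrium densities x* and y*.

Setting both brackets to zero gives the nullclines x + 1.02y = 855 and 1.36x + y = 857.
Substituting y = 857 - 1.36x into the first: x(1 - 1.02·1.36) = 855 - 1.02·857.
So x* = -19.1/-0.387 = 49.4, and then y* = 857 - 1.36·49.4 = 790.

x* ≈ 49.4, y* ≈ 790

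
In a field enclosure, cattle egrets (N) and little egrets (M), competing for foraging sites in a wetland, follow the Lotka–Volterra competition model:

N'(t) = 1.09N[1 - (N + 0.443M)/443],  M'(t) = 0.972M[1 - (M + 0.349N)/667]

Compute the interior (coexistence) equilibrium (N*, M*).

Setting both brackets to zero gives the nullclines N + 0.443M = 443 and 0.349N + M = 667.
Substituting M = 667 - 0.349N into the first: N(1 - 0.443·0.349) = 443 - 0.443·667.
So N* = 148/0.845 = 174, and then M* = 667 - 0.349·174 = 606.

N* ≈ 174, M* ≈ 606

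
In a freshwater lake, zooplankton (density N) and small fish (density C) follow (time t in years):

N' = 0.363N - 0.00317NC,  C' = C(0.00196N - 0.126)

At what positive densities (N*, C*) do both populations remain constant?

Set dC/dt = 0 with C > 0: 0.00196N - 0.126 = 0, so N* = 0.126/0.00196 = 64.3.
Set dN/dt = 0 with N > 0: 0.363 - 0.00317C = 0, so C* = 0.363/0.00317 = 115.

N* ≈ 64.3, C* ≈ 115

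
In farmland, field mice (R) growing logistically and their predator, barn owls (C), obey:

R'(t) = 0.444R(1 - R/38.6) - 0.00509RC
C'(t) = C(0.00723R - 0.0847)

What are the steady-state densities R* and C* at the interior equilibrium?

From dC/dt = 0 with C > 0: 0.00723R* = 0.0847, so R* = 11.7.
Substitute into dR/dt = 0: 0.444(1 - 11.7/38.6) = 0.00509C*.
The bracket is 0.697, giving C* = 0.309/0.00509 = 60.8.

R* ≈ 11.7, C* ≈ 60.8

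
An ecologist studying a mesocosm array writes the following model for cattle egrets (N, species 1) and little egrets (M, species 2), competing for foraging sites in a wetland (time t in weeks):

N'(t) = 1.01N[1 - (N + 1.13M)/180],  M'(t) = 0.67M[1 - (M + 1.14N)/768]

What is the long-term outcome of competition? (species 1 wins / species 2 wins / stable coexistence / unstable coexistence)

Compare the nullcline intercepts: K1/α12 = 180/1.13 = 159 < K2 = 768; K2/α21 = 768/1.14 = 674 > K1 = 180.
Since the inequalities point opposite ways, species 2 can invade but species 1 cannot.

species 2 excludes species 1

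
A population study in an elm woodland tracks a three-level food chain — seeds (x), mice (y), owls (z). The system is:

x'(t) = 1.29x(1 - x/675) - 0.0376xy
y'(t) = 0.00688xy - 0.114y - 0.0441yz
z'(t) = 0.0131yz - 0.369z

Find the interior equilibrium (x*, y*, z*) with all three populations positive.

x* ≈ 121, y* ≈ 28.2, z* ≈ 16.3

From dz/dt = 0: 0.0131y* = 0.369, so y* = 28.2.
From dx/dt = 0: 1.29(1 - x*/675) = 0.0376·28.2, giving x* = 675·(1 - 0.821) = 121.
From dy/dt = 0: 0.00688·121 - 0.114 = 0.0441z*, so z* = 0.717/0.0441 = 16.3.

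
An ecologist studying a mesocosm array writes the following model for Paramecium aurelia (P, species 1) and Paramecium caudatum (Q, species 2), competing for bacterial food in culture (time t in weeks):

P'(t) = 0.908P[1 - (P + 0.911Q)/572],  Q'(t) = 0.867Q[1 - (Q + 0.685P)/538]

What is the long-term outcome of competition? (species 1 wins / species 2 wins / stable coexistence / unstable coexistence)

Compare the nullcline intercepts: K1/α12 = 572/0.911 = 628 > K2 = 538; K2/α21 = 538/0.685 = 785 > K1 = 572.
Since both inequalities hold, each species can invade when rare, so the interior equilibrium is stable.

stable coexistence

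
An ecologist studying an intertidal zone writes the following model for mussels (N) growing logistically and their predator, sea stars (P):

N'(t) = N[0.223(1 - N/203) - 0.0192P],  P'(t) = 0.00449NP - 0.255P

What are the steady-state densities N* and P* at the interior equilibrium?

N* ≈ 56.8, P* ≈ 8.37

From dP/dt = 0 with P > 0: 0.00449N* = 0.255, so N* = 56.8.
Substitute into dN/dt = 0: 0.223(1 - 56.8/203) = 0.0192P*.
The bracket is 0.72, giving P* = 0.161/0.0192 = 8.37.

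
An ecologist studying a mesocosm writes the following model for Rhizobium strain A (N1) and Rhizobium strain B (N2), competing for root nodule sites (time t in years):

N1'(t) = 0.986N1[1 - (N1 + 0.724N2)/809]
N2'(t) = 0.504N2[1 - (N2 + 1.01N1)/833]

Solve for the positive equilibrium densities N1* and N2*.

Setting both brackets to zero gives the nullclines N1 + 0.724N2 = 809 and 1.01N1 + N2 = 833.
Substituting N2 = 833 - 1.01N1 into the first: N1(1 - 0.724·1.01) = 809 - 0.724·833.
So N1* = 206/0.269 = 766, and then N2* = 833 - 1.01·766 = 59.2.

N1* ≈ 766, N2* ≈ 59.2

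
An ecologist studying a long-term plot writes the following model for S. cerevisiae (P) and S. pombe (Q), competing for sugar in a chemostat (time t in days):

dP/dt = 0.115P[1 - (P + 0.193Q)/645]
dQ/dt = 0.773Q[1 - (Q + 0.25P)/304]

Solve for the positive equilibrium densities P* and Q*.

P* ≈ 616, Q* ≈ 150

Setting both brackets to zero gives the nullclines P + 0.193Q = 645 and 0.25P + Q = 304.
Substituting Q = 304 - 0.25P into the first: P(1 - 0.193·0.25) = 645 - 0.193·304.
So P* = 586/0.952 = 616, and then Q* = 304 - 0.25·616 = 150.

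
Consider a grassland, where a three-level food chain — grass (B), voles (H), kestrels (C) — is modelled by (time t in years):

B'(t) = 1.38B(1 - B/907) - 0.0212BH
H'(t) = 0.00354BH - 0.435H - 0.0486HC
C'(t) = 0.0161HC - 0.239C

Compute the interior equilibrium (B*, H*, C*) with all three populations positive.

From dC/dt = 0: 0.0161H* = 0.239, so H* = 14.8.
From dB/dt = 0: 1.38(1 - B*/907) = 0.0212·14.8, giving B* = 907·(1 - 0.228) = 700.
From dH/dt = 0: 0.00354·700 - 0.435 = 0.0486C*, so C* = 2.04/0.0486 = 42.

B* ≈ 700, H* ≈ 14.8, C* ≈ 42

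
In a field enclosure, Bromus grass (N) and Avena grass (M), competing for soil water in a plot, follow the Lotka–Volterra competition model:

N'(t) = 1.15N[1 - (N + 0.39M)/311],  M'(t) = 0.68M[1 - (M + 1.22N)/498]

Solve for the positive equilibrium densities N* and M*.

Setting both brackets to zero gives the nullclines N + 0.39M = 311 and 1.22N + M = 498.
Substituting M = 498 - 1.22N into the first: N(1 - 0.39·1.22) = 311 - 0.39·498.
So N* = 117/0.524 = 223, and then M* = 498 - 1.22·223 = 226.

N* ≈ 223, M* ≈ 226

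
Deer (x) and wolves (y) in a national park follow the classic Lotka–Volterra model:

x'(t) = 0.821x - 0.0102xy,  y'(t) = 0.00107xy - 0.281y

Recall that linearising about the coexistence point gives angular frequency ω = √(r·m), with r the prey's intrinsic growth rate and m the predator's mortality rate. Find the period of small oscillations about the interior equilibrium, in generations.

T ≈ 13.1 generations

Here r = 0.821 and m = 0.281, so r·m = 0.231.
ω = √0.231 = 0.48 per generation, hence T = 2π/ω ≈ 13.1 generations.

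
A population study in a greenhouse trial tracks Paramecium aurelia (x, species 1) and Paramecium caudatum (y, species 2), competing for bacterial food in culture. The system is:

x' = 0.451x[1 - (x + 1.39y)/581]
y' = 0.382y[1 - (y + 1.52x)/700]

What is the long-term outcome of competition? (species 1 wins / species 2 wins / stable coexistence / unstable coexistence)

unstable coexistence (outcome depends on initial conditions)

Compare the nullcline intercepts: K1/α12 = 581/1.39 = 418 < K2 = 700; K2/α21 = 700/1.52 = 461 < K1 = 581.
Since both are reversed, neither can invade when rare; the interior point is a saddle.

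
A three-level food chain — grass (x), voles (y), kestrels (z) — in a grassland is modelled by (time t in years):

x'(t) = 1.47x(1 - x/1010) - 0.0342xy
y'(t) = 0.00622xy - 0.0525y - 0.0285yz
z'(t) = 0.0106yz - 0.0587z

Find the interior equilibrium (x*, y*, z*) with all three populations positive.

From dz/dt = 0: 0.0106y* = 0.0587, so y* = 5.54.
From dx/dt = 0: 1.47(1 - x*/1010) = 0.0342·5.54, giving x* = 1010·(1 - 0.129) = 880.
From dy/dt = 0: 0.00622·880 - 0.0525 = 0.0285z*, so z* = 5.42/0.0285 = 190.

x* ≈ 880, y* ≈ 5.54, z* ≈ 190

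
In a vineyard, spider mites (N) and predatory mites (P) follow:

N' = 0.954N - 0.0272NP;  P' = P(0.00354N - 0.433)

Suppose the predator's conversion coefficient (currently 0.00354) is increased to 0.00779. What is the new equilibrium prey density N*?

N* ≈ 55.6

At the interior fixed point, setting dP/dt = 0 with P > 0 fixes N* = (predator death rate)/(NP coefficient) — independent of the other coefficients.
With the change, N* = 0.433/0.00779 = 55.6; it falls from 122.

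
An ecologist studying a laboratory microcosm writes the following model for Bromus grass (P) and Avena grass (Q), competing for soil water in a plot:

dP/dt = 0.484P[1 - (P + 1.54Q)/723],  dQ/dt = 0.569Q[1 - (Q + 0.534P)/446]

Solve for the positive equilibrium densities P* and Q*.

P* ≈ 204, Q* ≈ 337

Setting both brackets to zero gives the nullclines P + 1.54Q = 723 and 0.534P + Q = 446.
Substituting Q = 446 - 0.534P into the first: P(1 - 1.54·0.534) = 723 - 1.54·446.
So P* = 36.2/0.178 = 204, and then Q* = 446 - 0.534·204 = 337.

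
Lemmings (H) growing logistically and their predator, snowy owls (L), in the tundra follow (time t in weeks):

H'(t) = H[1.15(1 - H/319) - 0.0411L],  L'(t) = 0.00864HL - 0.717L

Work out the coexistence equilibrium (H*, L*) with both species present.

From dL/dt = 0 with L > 0: 0.00864H* = 0.717, so H* = 83.
Substitute into dH/dt = 0: 1.15(1 - 83/319) = 0.0411L*.
The bracket is 0.74, giving L* = 0.851/0.0411 = 20.7.

H* ≈ 83, L* ≈ 20.7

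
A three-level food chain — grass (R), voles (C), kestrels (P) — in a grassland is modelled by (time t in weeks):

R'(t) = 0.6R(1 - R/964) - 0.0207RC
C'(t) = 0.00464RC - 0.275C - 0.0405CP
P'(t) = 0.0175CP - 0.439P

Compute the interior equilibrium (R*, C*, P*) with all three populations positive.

From dP/dt = 0: 0.0175C* = 0.439, so C* = 25.1.
From dR/dt = 0: 0.6(1 - R*/964) = 0.0207·25.1, giving R* = 964·(1 - 0.865) = 130.
From dC/dt = 0: 0.00464·130 - 0.275 = 0.0405P*, so P* = 0.327/0.0405 = 8.07.

R* ≈ 130, C* ≈ 25.1, P* ≈ 8.07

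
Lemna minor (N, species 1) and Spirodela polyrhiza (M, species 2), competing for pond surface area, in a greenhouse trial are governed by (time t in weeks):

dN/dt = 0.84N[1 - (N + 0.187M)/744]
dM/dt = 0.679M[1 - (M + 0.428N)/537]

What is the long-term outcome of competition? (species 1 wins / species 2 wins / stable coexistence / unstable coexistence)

Compare the nullcline intercepts: K1/α12 = 744/0.187 = 3980 > K2 = 537; K2/α21 = 537/0.428 = 1250 > K1 = 744.
Since both inequalities hold, each species can invade when rare, so the interior equilibrium is stable.

stable coexistence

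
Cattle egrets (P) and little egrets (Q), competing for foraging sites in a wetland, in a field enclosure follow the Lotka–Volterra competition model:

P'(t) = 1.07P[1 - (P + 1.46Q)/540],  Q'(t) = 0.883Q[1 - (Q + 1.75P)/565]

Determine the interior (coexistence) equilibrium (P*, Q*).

Setting both brackets to zero gives the nullclines P + 1.46Q = 540 and 1.75P + Q = 565.
Substituting Q = 565 - 1.75P into the first: P(1 - 1.46·1.75) = 540 - 1.46·565.
So P* = -285/-1.55 = 183, and then Q* = 565 - 1.75·183 = 244.

P* ≈ 183, Q* ≈ 244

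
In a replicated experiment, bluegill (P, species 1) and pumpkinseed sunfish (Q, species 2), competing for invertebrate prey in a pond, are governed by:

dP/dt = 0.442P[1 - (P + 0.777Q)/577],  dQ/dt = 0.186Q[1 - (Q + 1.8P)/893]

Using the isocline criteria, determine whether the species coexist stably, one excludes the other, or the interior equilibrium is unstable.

Compare the nullcline intercepts: K1/α12 = 577/0.777 = 743 < K2 = 893; K2/α21 = 893/1.8 = 496 < K1 = 577.
Since both are reversed, neither can invade when rare; the interior point is a saddle.

unstable coexistence (outcome depends on initial conditions)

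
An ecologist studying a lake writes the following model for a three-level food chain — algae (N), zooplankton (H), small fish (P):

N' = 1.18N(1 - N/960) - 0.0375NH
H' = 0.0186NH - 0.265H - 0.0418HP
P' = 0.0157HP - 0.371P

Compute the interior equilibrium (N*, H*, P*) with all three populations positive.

From dP/dt = 0: 0.0157H* = 0.371, so H* = 23.6.
From dN/dt = 0: 1.18(1 - N*/960) = 0.0375·23.6, giving N* = 960·(1 - 0.751) = 239.
From dH/dt = 0: 0.0186·239 - 0.265 = 0.0418P*, so P* = 4.18/0.0418 = 100.

N* ≈ 239, H* ≈ 23.6, P* ≈ 100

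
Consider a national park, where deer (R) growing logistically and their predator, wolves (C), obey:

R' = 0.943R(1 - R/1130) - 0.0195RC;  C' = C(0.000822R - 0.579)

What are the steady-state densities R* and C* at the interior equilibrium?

R* ≈ 704, C* ≈ 18.2

From dC/dt = 0 with C > 0: 0.000822R* = 0.579, so R* = 704.
Substitute into dR/dt = 0: 0.943(1 - 704/1130) = 0.0195C*.
The bracket is 0.377, giving C* = 0.355/0.0195 = 18.2.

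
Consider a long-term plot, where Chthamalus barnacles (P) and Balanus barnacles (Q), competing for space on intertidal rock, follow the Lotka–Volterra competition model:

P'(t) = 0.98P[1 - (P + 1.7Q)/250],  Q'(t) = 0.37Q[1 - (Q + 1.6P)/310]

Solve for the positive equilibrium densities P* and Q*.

P* ≈ 161, Q* ≈ 52.3

Setting both brackets to zero gives the nullclines P + 1.7Q = 250 and 1.6P + Q = 310.
Substituting Q = 310 - 1.6P into the first: P(1 - 1.7·1.6) = 250 - 1.7·310.
So P* = -277/-1.72 = 161, and then Q* = 310 - 1.6·161 = 52.3.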